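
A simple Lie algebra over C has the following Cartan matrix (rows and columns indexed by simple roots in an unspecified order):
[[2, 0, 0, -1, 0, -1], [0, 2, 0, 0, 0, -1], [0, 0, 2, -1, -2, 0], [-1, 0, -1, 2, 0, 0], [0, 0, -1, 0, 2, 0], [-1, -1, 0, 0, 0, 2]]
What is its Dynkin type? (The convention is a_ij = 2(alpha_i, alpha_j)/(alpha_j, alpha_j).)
The matrix has rank 6 with 2's on the diagonal. Reading the off-diagonal entries as Dynkin edges (a single edge where a_ij = a_ji = -1; a double or triple edge where a_ij * a_ji = 2 or 3), the diagram is a chain of 6 nodes with a double edge at one end; the terminal node there is the unique short simple root (B_6). One simple-root ordering that puts it in standard form is (alpha_2, alpha_6, alpha_1, alpha_4, alpha_3, alpha_5). So the algebra is type B_6, i.e. so(13).

B6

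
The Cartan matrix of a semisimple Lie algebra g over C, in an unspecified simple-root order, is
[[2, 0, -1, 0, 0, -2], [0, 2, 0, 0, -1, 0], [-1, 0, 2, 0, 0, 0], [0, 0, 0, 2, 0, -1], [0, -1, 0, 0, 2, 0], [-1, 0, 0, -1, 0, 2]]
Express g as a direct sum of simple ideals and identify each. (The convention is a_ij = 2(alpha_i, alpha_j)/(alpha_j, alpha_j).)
The diagram associated to this matrix has two connected components: the simple roots {alpha_2, alpha_5} form a chain of 2 nodes with single edges (A_2), and {alpha_1, alpha_3, alpha_4, alpha_6} form a chain of 4 nodes with a double edge between the middle two (F_4). A semisimple Lie algebra decomposes uniquely as the direct sum of simple ideals, one per connected component of its Dynkin diagram, so g ≅ A_2 ⊕ F_4 (dimension 8 + 52 = 60).

A_2 (sl(3)) + F_4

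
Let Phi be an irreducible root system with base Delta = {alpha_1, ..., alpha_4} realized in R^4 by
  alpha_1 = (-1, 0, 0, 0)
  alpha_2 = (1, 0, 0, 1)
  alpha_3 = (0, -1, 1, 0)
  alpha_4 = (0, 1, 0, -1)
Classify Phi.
B_4

Compute the Cartan integers a_ij = 2(alpha_i, alpha_j)/(alpha_j, alpha_j); the resulting 4x4 Cartan matrix is
[[2, -1, 0, 0], [-2, 2, 0, -1], [0, 0, 2, -1], [0, -1, -1, 2]].
The roots have two lengths (squared-length ratio 2:1); the short ones are alpha_{1}. The associated Dynkin diagram is a chain of 4 nodes with a double edge at one end; the terminal node there is the unique short simple root (B_4), so the type is B_4 (the algebra so(9)).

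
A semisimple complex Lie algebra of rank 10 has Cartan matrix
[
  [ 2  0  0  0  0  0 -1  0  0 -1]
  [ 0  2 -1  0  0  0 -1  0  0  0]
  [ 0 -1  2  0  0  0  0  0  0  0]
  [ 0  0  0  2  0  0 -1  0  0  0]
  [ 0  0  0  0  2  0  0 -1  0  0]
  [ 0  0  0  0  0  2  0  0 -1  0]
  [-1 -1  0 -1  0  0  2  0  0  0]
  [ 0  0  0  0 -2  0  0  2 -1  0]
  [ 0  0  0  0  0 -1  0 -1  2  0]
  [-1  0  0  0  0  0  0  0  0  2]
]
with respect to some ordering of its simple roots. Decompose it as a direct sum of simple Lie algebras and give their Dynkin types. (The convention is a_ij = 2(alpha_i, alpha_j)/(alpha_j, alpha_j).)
B_4 ⊕ E_6

The diagram associated to this matrix has two connected components: the simple roots {alpha_5, alpha_6, alpha_8, alpha_9} form a chain of 4 nodes with a double edge at one end; the terminal node there is the unique short simple root (B_4), and {alpha_1, alpha_2, alpha_3, alpha_4, alpha_7, alpha_10} form a chain of 5 nodes with one extra node attached to the third node from one end (E_6). A semisimple Lie algebra decomposes uniquely as the direct sum of simple ideals, one per connected component of its Dynkin diagram, so g ≅ B_4 ⊕ E_6 (dimension 36 + 78 = 114).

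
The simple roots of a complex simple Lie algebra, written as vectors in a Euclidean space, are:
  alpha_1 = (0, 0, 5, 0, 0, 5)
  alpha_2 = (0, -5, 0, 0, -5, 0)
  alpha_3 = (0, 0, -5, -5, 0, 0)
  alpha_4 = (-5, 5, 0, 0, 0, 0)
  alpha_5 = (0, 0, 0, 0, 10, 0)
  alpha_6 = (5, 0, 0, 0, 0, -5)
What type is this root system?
Compute the Cartan integers a_ij = 2(alpha_i, alpha_j)/(alpha_j, alpha_j); the resulting 6x6 Cartan matrix is
[[2, 0, -1, 0, 0, -1], [0, 2, 0, -1, -1, 0], [-1, 0, 2, 0, 0, 0], [0, -1, 0, 2, 0, -1], [0, -2, 0, 0, 2, 0], [-1, 0, 0, -1, 0, 2]].
The roots have two lengths (squared-length ratio 2:1); the short ones are alpha_{1,2,3,4,6}. The associated Dynkin diagram is a chain of 6 nodes with a double edge at one end; the terminal node there is the unique long simple root (C_6), so the type is C_6 (the algebra sp(12)).

C_6 (sp(12))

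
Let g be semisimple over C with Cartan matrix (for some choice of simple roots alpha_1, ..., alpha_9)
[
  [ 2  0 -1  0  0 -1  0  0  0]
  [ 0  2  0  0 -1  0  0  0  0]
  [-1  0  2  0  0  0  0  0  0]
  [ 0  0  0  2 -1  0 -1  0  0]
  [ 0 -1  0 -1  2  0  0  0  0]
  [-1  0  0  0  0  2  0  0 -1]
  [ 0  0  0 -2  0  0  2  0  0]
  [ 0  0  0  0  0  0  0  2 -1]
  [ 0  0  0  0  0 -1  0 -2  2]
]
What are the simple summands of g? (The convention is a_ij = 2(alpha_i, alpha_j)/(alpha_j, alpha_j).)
B5 ⊕ C4

The diagram associated to this matrix has two connected components: the simple roots {alpha_1, alpha_3, alpha_6, alpha_8, alpha_9} form a chain of 5 nodes with a double edge at one end; the terminal node there is the unique short simple root (B_5), and {alpha_2, alpha_4, alpha_5, alpha_7} form a chain of 4 nodes with a double edge at one end; the terminal node there is the unique long simple root (C_4). A semisimple Lie algebra decomposes uniquely as the direct sum of simple ideals, one per connected component of its Dynkin diagram, so g ≅ B_5 ⊕ C_4 (dimension 55 + 36 = 91).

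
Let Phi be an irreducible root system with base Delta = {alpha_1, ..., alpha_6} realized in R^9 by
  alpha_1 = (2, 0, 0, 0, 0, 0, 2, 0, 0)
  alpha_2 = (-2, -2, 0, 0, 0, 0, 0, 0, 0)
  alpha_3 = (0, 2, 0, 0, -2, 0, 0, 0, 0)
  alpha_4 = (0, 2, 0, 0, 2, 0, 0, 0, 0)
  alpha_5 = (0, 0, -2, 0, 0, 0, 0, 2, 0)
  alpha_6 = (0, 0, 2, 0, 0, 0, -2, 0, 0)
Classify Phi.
Compute the Cartan integers a_ij = 2(alpha_i, alpha_j)/(alpha_j, alpha_j); the resulting 6x6 Cartan matrix is
[[2, -1, 0, 0, 0, -1], [-1, 2, -1, -1, 0, 0], [0, -1, 2, 0, 0, 0], [0, -1, 0, 2, 0, 0], [0, 0, 0, 0, 2, -1], [-1, 0, 0, 0, -1, 2]].
All simple roots have the same length, so the diagram is simply laced. The associated Dynkin diagram is a chain of 4 nodes with a fork of two nodes at one end (D_6), so the type is D_6 (the algebra so(12)).

D_6 (so(12))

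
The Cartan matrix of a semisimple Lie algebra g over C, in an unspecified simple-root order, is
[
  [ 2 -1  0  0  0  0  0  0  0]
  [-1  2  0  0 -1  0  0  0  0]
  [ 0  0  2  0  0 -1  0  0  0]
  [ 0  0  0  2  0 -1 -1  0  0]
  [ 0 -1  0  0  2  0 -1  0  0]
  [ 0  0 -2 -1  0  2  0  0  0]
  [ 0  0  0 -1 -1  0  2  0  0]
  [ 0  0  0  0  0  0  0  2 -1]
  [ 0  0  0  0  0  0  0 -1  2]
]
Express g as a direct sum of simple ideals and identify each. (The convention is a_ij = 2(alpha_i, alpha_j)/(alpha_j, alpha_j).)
A_2 ⊕ B_7

The diagram associated to this matrix has two connected components: the simple roots {alpha_8, alpha_9} form a chain of 2 nodes with single edges (A_2), and {alpha_1, alpha_2, alpha_3, alpha_4, alpha_5, alpha_6, alpha_7} form a chain of 7 nodes with a double edge at one end; the terminal node there is the unique short simple root (B_7). A semisimple Lie algebra decomposes uniquely as the direct sum of simple ideals, one per connected component of its Dynkin diagram, so g ≅ A_2 ⊕ B_7 (dimension 8 + 105 = 113).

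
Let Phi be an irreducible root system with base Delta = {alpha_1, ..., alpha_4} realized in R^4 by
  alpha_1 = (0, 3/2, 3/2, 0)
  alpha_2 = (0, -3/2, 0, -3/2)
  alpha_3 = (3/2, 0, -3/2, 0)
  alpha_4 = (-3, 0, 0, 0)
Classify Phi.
C_4

Compute the Cartan integers a_ij = 2(alpha_i, alpha_j)/(alpha_j, alpha_j); the resulting 4x4 Cartan matrix is
[[2, -1, -1, 0], [-1, 2, 0, 0], [-1, 0, 2, -1], [0, 0, -2, 2]].
The roots have two lengths (squared-length ratio 2:1); the short ones are alpha_{1,2,3}. The associated Dynkin diagram is a chain of 4 nodes with a double edge at one end; the terminal node there is the unique long simple root (C_4), so the type is C_4 (the algebra sp(8)).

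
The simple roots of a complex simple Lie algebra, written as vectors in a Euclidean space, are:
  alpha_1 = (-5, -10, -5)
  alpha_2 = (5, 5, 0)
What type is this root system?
type G_2

Compute the Cartan integers a_ij = 2(alpha_i, alpha_j)/(alpha_j, alpha_j); the resulting 2x2 Cartan matrix is
[[2, -3], [-1, 2]].
The roots have two lengths (squared-length ratio 3:1); the short ones are alpha_{2}. The associated Dynkin diagram is two nodes joined by a triple edge (G_2), so the type is G_2.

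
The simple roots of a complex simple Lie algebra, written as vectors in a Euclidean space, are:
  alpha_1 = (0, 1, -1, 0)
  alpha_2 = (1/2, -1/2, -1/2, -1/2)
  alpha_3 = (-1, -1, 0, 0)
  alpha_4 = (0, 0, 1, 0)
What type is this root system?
Compute the Cartan integers a_ij = 2(alpha_i, alpha_j)/(alpha_j, alpha_j); the resulting 4x4 Cartan matrix is
[[2, 0, -1, -2], [0, 2, 0, -1], [-1, 0, 2, 0], [-1, -1, 0, 2]].
The roots have two lengths (squared-length ratio 2:1); the short ones are alpha_{2,4}. The associated Dynkin diagram is a chain of 4 nodes with a double edge between the middle two (F_4), so the type is F_4.

type F_4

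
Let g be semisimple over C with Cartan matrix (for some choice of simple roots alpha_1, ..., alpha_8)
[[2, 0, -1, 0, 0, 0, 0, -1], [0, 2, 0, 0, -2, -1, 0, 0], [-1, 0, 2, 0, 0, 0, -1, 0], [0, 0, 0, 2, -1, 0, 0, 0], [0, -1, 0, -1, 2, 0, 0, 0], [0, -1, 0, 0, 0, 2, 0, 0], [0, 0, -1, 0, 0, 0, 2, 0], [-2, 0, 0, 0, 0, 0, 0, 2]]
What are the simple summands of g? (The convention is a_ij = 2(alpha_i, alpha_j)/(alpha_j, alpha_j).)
The diagram associated to this matrix has two connected components: the simple roots {alpha_1, alpha_3, alpha_7, alpha_8} form a chain of 4 nodes with a double edge at one end; the terminal node there is the unique long simple root (C_4), and {alpha_2, alpha_4, alpha_5, alpha_6} form a chain of 4 nodes with a double edge between the middle two (F_4). A semisimple Lie algebra decomposes uniquely as the direct sum of simple ideals, one per connected component of its Dynkin diagram, so g ≅ C_4 ⊕ F_4 (dimension 36 + 52 = 88).

type C_4 + type F_4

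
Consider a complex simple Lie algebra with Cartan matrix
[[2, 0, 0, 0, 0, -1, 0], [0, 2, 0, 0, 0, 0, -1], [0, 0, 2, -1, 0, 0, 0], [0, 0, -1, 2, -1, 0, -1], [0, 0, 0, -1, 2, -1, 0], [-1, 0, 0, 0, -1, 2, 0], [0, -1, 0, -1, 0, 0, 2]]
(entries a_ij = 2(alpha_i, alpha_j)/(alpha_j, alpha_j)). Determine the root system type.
E_7

The matrix has rank 7 with 2's on the diagonal. Reading the off-diagonal entries as Dynkin edges (a single edge where a_ij = a_ji = -1; a double or triple edge where a_ij * a_ji = 2 or 3), the diagram is a chain of 6 nodes with one extra node attached to the third node from one end (E_7). One simple-root ordering that puts it in standard form is (alpha_2, alpha_3, alpha_7, alpha_4, alpha_5, alpha_6, alpha_1). So the algebra is type E_7.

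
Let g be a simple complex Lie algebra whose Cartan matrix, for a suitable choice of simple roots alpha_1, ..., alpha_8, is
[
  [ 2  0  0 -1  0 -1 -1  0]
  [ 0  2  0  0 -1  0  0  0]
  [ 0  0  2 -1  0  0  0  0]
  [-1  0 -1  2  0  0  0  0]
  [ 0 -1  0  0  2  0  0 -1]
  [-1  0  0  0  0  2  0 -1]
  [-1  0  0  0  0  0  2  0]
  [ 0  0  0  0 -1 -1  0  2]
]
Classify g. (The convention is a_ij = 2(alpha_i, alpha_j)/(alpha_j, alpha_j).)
The matrix has rank 8 with 2's on the diagonal. Reading the off-diagonal entries as Dynkin edges (a single edge where a_ij = a_ji = -1; a double or triple edge where a_ij * a_ji = 2 or 3), the diagram is a chain of 7 nodes with one extra node attached to the third node from one end (E_8). One simple-root ordering that puts it in standard form is (alpha_3, alpha_7, alpha_4, alpha_1, alpha_6, alpha_8, alpha_5, alpha_2). So the algebra is type E_8.

E_8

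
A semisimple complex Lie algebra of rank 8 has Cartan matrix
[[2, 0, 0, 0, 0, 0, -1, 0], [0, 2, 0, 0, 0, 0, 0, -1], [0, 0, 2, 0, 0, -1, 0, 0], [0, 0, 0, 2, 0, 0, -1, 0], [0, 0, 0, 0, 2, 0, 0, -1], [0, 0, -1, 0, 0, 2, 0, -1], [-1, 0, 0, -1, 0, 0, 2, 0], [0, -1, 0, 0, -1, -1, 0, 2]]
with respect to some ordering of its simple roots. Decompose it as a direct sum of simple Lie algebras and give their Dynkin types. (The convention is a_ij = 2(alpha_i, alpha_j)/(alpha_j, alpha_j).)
type A_3 + type D_5

The diagram associated to this matrix has two connected components: the simple roots {alpha_1, alpha_4, alpha_7} form a chain of 3 nodes with single edges (A_3), and {alpha_2, alpha_3, alpha_5, alpha_6, alpha_8} form a chain of 3 nodes with a fork of two nodes at one end (D_5). A semisimple Lie algebra decomposes uniquely as the direct sum of simple ideals, one per connected component of its Dynkin diagram, so g ≅ A_3 ⊕ D_5 (dimension 15 + 45 = 60).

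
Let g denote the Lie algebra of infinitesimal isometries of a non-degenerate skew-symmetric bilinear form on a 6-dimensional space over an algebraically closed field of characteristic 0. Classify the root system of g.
This is sp(6), which has dimension 6(6+1)/2 = 21 and rank 6/2 = 3. In the classification of classical Lie algebras, the symplectic algebra sp(2n) has type C_n; here n = 3, so the Dynkin diagram is a chain of 3 nodes with a double edge at one end; the terminal node there is the unique long simple root (C_3). Hence the type is C_3.

type C_3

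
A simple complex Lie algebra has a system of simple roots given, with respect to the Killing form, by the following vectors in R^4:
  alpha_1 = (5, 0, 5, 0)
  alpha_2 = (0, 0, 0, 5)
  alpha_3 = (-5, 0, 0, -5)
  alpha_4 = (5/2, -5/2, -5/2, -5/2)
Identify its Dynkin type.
Compute the Cartan integers a_ij = 2(alpha_i, alpha_j)/(alpha_j, alpha_j); the resulting 4x4 Cartan matrix is
[[2, 0, -1, 0], [0, 2, -1, -1], [-1, -2, 2, 0], [0, -1, 0, 2]].
The roots have two lengths (squared-length ratio 2:1); the short ones are alpha_{2,4}. The associated Dynkin diagram is a chain of 4 nodes with a double edge between the middle two (F_4), so the type is F_4.

type F_4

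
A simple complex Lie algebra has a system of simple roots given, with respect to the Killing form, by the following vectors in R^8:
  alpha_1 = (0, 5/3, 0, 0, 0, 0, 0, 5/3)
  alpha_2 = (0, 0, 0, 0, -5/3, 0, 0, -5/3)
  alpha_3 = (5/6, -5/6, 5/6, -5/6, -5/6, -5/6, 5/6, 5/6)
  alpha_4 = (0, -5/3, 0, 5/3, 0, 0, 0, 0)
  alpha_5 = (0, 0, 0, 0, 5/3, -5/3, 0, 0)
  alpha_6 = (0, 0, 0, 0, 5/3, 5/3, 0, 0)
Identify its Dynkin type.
E_6

Compute the Cartan integers a_ij = 2(alpha_i, alpha_j)/(alpha_j, alpha_j); the resulting 6x6 Cartan matrix is
[[2, -1, 0, -1, 0, 0], [-1, 2, 0, 0, -1, -1], [0, 0, 2, 0, 0, -1], [-1, 0, 0, 2, 0, 0], [0, -1, 0, 0, 2, 0], [0, -1, -1, 0, 0, 2]].
All simple roots have the same length, so the diagram is simply laced. The associated Dynkin diagram is a chain of 5 nodes with one extra node attached to the third node from one end (E_6), so the type is E_6.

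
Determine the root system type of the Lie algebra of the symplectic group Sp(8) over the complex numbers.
This is sp(8), which has dimension 8(8+1)/2 = 36 and rank 8/2 = 4. In the classification of classical Lie algebras, the symplectic algebra sp(2n) has type C_n; here n = 4, so the Dynkin diagram is a chain of 4 nodes with a double edge at one end; the terminal node there is the unique long simple root (C_4). Hence the type is C_4.

type C_4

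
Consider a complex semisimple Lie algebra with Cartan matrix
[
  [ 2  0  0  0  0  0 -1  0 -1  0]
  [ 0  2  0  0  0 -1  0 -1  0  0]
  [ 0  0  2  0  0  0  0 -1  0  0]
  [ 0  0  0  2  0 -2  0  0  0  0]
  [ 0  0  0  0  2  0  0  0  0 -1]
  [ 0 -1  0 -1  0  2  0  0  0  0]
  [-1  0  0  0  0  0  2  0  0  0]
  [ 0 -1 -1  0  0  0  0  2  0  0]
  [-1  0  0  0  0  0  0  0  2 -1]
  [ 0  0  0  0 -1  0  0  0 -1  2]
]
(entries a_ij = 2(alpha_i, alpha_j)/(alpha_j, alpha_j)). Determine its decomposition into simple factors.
A_5 (sl(6)) ⊕ C_5 (sp(10))

The diagram associated to this matrix has two connected components: the simple roots {alpha_1, alpha_5, alpha_7, alpha_9, alpha_10} form a chain of 5 nodes with single edges (A_5), and {alpha_2, alpha_3, alpha_4, alpha_6, alpha_8} form a chain of 5 nodes with a double edge at one end; the terminal node there is the unique long simple root (C_5). A semisimple Lie algebra decomposes uniquely as the direct sum of simple ideals, one per connected component of its Dynkin diagram, so g ≅ A_5 ⊕ C_5 (dimension 35 + 55 = 90).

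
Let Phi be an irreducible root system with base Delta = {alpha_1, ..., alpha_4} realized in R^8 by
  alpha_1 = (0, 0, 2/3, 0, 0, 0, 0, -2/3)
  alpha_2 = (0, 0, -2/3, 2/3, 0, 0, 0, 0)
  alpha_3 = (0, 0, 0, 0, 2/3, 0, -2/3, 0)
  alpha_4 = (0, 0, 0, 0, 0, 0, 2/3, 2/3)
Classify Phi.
Compute the Cartan integers a_ij = 2(alpha_i, alpha_j)/(alpha_j, alpha_j); the resulting 4x4 Cartan matrix is
[[2, -1, 0, -1], [-1, 2, 0, 0], [0, 0, 2, -1], [-1, 0, -1, 2]].
All simple roots have the same length, so the diagram is simply laced. The associated Dynkin diagram is a chain of 4 nodes with single edges (A_4), so the type is A_4 (the algebra sl(5)).

A4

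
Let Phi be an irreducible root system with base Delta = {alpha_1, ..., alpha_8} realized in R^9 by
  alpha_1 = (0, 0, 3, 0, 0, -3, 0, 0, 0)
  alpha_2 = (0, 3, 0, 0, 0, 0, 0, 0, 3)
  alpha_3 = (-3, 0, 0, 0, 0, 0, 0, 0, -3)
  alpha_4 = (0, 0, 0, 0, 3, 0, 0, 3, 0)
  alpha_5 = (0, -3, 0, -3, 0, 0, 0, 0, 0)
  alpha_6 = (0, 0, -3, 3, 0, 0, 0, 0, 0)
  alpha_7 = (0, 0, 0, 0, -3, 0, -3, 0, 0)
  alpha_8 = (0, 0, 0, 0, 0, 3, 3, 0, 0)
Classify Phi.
A_8 (sl(9))

Compute the Cartan integers a_ij = 2(alpha_i, alpha_j)/(alpha_j, alpha_j); the resulting 8x8 Cartan matrix is
[[2, 0, 0, 0, 0, -1, 0, -1], [0, 2, -1, 0, -1, 0, 0, 0], [0, -1, 2, 0, 0, 0, 0, 0], [0, 0, 0, 2, 0, 0, -1, 0], [0, -1, 0, 0, 2, -1, 0, 0], [-1, 0, 0, 0, -1, 2, 0, 0], [0, 0, 0, -1, 0, 0, 2, -1], [-1, 0, 0, 0, 0, 0, -1, 2]].
All simple roots have the same length, so the diagram is simply laced. The associated Dynkin diagram is a chain of 8 nodes with single edges (A_8), so the type is A_8 (the algebra sl(9)).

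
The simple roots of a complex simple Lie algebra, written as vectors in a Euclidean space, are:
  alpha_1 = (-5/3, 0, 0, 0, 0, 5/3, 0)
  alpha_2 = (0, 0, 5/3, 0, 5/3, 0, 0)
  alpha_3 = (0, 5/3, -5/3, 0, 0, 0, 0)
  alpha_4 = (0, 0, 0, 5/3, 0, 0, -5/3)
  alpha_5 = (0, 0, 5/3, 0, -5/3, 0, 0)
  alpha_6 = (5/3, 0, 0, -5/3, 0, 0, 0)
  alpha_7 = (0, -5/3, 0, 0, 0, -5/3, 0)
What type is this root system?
Compute the Cartan integers a_ij = 2(alpha_i, alpha_j)/(alpha_j, alpha_j); the resulting 7x7 Cartan matrix is
[[2, 0, 0, 0, 0, -1, -1], [0, 2, -1, 0, 0, 0, 0], [0, -1, 2, 0, -1, 0, -1], [0, 0, 0, 2, 0, -1, 0], [0, 0, -1, 0, 2, 0, 0], [-1, 0, 0, -1, 0, 2, 0], [-1, 0, -1, 0, 0, 0, 2]].
All simple roots have the same length, so the diagram is simply laced. The associated Dynkin diagram is a chain of 5 nodes with a fork of two nodes at one end (D_7), so the type is D_7 (the algebra so(14)).

D7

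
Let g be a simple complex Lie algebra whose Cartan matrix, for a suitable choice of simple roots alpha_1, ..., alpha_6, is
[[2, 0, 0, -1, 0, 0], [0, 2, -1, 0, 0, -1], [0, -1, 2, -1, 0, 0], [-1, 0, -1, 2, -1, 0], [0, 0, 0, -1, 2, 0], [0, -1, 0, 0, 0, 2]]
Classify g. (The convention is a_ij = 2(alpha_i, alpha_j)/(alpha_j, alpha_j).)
The matrix has rank 6 with 2's on the diagonal. Reading the off-diagonal entries as Dynkin edges (a single edge where a_ij = a_ji = -1; a double or triple edge where a_ij * a_ji = 2 or 3), the diagram is a chain of 4 nodes with a fork of two nodes at one end (D_6). One simple-root ordering that puts it in standard form is (alpha_6, alpha_2, alpha_3, alpha_4, alpha_1, alpha_5). So the algebra is type D_6, i.e. so(12).

D_6 (so(12))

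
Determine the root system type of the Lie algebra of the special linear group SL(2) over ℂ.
A_1 (sl(2))

This is sl(2), which has dimension 2^2 - 1 = 3 and rank 2 - 1 = 1 (a Cartan subalgebra is the diagonal traceless matrices). In the classification of classical Lie algebras, the special linear algebra sl(n+1) has type A_n; here n = 1, so the Dynkin diagram is a chain of 1 nodes with single edges (A_1). Hence the type is A_1.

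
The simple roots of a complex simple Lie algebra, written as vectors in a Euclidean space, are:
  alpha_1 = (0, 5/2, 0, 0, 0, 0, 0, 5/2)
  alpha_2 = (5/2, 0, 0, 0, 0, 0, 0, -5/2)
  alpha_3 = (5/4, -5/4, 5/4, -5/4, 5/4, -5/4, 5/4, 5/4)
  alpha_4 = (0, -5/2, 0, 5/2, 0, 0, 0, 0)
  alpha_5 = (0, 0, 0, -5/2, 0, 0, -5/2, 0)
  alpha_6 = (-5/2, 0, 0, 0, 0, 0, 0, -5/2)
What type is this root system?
E_6

Compute the Cartan integers a_ij = 2(alpha_i, alpha_j)/(alpha_j, alpha_j); the resulting 6x6 Cartan matrix is
[[2, -1, 0, -1, 0, -1], [-1, 2, 0, 0, 0, 0], [0, 0, 2, 0, 0, -1], [-1, 0, 0, 2, -1, 0], [0, 0, 0, -1, 2, 0], [-1, 0, -1, 0, 0, 2]].
All simple roots have the same length, so the diagram is simply laced. The associated Dynkin diagram is a chain of 5 nodes with one extra node attached to the third node from one end (E_6), so the type is E_6.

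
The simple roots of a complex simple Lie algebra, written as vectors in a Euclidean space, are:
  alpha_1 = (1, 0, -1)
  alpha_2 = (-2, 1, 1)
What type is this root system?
G_2

Compute the Cartan integers a_ij = 2(alpha_i, alpha_j)/(alpha_j, alpha_j); the resulting 2x2 Cartan matrix is
[[2, -1], [-3, 2]].
The roots have two lengths (squared-length ratio 3:1); the short ones are alpha_{1}. The associated Dynkin diagram is two nodes joined by a triple edge (G_2), so the type is G_2.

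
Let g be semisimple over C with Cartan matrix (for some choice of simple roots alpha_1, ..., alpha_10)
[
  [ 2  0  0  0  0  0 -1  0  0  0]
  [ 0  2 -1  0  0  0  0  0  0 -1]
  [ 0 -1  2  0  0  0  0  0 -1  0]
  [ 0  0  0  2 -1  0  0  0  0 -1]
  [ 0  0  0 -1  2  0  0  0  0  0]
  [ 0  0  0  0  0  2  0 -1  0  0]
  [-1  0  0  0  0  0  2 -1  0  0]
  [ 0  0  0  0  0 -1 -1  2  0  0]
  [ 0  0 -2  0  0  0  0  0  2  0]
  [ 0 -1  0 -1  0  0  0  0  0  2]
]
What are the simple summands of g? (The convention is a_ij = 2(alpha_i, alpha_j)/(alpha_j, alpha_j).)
The diagram associated to this matrix has two connected components: the simple roots {alpha_1, alpha_6, alpha_7, alpha_8} form a chain of 4 nodes with single edges (A_4), and {alpha_2, alpha_3, alpha_4, alpha_5, alpha_9, alpha_10} form a chain of 6 nodes with a double edge at one end; the terminal node there is the unique long simple root (C_6). A semisimple Lie algebra decomposes uniquely as the direct sum of simple ideals, one per connected component of its Dynkin diagram, so g ≅ A_4 ⊕ C_6 (dimension 24 + 78 = 102).

A4 ⊕ C6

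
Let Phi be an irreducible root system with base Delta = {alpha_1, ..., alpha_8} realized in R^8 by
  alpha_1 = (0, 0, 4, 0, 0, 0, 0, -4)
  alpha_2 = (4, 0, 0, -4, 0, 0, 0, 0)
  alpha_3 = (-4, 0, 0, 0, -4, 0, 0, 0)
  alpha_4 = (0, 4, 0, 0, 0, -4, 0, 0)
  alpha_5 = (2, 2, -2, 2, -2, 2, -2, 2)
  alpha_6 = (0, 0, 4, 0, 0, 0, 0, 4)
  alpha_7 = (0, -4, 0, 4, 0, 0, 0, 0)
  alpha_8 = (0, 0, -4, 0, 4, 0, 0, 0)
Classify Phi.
E8

Compute the Cartan integers a_ij = 2(alpha_i, alpha_j)/(alpha_j, alpha_j); the resulting 8x8 Cartan matrix is
[[2, 0, 0, 0, -1, 0, 0, -1], [0, 2, -1, 0, 0, 0, -1, 0], [0, -1, 2, 0, 0, 0, 0, -1], [0, 0, 0, 2, 0, 0, -1, 0], [-1, 0, 0, 0, 2, 0, 0, 0], [0, 0, 0, 0, 0, 2, 0, -1], [0, -1, 0, -1, 0, 0, 2, 0], [-1, 0, -1, 0, 0, -1, 0, 2]].
All simple roots have the same length, so the diagram is simply laced. The associated Dynkin diagram is a chain of 7 nodes with one extra node attached to the third node from one end (E_8), so the type is E_8.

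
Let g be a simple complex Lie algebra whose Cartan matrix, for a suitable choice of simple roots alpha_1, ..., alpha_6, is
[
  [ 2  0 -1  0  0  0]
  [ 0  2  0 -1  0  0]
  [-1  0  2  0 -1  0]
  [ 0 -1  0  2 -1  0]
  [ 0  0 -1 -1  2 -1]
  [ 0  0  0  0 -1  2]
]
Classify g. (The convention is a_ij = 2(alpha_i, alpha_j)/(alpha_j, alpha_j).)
type E_6

The matrix has rank 6 with 2's on the diagonal. Reading the off-diagonal entries as Dynkin edges (a single edge where a_ij = a_ji = -1; a double or triple edge where a_ij * a_ji = 2 or 3), the diagram is a chain of 5 nodes with one extra node attached to the third node from one end (E_6). One simple-root ordering that puts it in standard form is (alpha_1, alpha_6, alpha_3, alpha_5, alpha_4, alpha_2). So the algebra is type E_6.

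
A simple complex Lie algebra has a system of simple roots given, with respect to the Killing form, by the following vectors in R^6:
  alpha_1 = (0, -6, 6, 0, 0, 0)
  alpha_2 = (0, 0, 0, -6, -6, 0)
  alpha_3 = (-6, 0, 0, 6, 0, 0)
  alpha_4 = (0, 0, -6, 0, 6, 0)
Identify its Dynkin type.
Compute the Cartan integers a_ij = 2(alpha_i, alpha_j)/(alpha_j, alpha_j); the resulting 4x4 Cartan matrix is
[[2, 0, 0, -1], [0, 2, -1, -1], [0, -1, 2, 0], [-1, -1, 0, 2]].
All simple roots have the same length, so the diagram is simply laced. The associated Dynkin diagram is a chain of 4 nodes with single edges (A_4), so the type is A_4 (the algebra sl(5)).

A_4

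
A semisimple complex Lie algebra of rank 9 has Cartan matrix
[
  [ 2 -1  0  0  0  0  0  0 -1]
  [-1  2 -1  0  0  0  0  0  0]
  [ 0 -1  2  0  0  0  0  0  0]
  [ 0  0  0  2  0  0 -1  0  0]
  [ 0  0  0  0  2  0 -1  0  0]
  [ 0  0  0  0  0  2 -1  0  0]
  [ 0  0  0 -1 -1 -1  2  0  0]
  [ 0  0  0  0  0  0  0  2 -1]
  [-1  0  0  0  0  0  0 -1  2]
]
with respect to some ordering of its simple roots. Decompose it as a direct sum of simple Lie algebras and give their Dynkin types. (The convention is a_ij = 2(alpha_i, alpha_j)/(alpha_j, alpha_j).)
The diagram associated to this matrix has two connected components: the simple roots {alpha_1, alpha_2, alpha_3, alpha_8, alpha_9} form a chain of 5 nodes with single edges (A_5), and {alpha_4, alpha_5, alpha_6, alpha_7} form a chain of 2 nodes with a fork of two nodes at one end (D_4). A semisimple Lie algebra decomposes uniquely as the direct sum of simple ideals, one per connected component of its Dynkin diagram, so g ≅ A_5 ⊕ D_4 (dimension 35 + 28 = 63).

A_5 (sl(6)) + D_4 (so(8))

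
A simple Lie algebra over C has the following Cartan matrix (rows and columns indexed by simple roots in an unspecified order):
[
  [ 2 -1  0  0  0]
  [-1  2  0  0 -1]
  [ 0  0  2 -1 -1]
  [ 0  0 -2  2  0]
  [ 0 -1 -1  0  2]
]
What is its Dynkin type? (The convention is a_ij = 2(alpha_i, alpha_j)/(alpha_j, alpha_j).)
The matrix has rank 5 with 2's on the diagonal. Reading the off-diagonal entries as Dynkin edges (a single edge where a_ij = a_ji = -1; a double or triple edge where a_ij * a_ji = 2 or 3), the diagram is a chain of 5 nodes with a double edge at one end; the terminal node there is the unique long simple root (C_5). One simple-root ordering that puts it in standard form is (alpha_1, alpha_2, alpha_5, alpha_3, alpha_4). So the algebra is type C_5, i.e. sp(10).

C_5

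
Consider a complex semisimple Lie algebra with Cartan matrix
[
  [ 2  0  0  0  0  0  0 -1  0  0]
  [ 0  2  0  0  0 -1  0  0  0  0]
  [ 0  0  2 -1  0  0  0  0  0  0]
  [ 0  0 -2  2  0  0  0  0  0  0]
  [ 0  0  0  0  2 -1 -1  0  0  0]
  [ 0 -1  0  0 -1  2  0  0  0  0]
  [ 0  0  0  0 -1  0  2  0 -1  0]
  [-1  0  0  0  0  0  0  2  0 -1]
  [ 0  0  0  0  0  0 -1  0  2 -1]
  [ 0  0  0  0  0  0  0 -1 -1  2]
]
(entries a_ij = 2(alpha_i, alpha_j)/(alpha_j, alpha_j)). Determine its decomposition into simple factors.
The diagram associated to this matrix has two connected components: the simple roots {alpha_1, alpha_2, alpha_5, alpha_6, alpha_7, alpha_8, alpha_9, alpha_10} form a chain of 8 nodes with single edges (A_8), and {alpha_3, alpha_4} form a chain of 2 nodes with a double edge at one end; the terminal node there is the unique short simple root (B_2). A semisimple Lie algebra decomposes uniquely as the direct sum of simple ideals, one per connected component of its Dynkin diagram, so g ≅ A_8 ⊕ B_2 (dimension 80 + 10 = 90).

A8 ⊕ B2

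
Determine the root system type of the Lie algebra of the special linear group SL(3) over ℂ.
A_2 (sl(3))

This is sl(3), which has dimension 3^2 - 1 = 8 and rank 3 - 1 = 2 (a Cartan subalgebra is the diagonal traceless matrices). In the classification of classical Lie algebras, the special linear algebra sl(n+1) has type A_n; here n = 2, so the Dynkin diagram is a chain of 2 nodes with single edges (A_2). Hence the type is A_2.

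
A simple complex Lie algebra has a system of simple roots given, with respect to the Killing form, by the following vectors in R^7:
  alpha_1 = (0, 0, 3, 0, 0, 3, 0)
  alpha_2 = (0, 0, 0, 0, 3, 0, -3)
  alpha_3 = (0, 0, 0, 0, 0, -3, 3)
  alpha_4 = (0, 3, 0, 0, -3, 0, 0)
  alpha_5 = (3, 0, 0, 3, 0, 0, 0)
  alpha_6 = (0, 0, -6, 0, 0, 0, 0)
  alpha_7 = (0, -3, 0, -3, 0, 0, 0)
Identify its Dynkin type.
Compute the Cartan integers a_ij = 2(alpha_i, alpha_j)/(alpha_j, alpha_j); the resulting 7x7 Cartan matrix is
[[2, 0, -1, 0, 0, -1, 0], [0, 2, -1, -1, 0, 0, 0], [-1, -1, 2, 0, 0, 0, 0], [0, -1, 0, 2, 0, 0, -1], [0, 0, 0, 0, 2, 0, -1], [-2, 0, 0, 0, 0, 2, 0], [0, 0, 0, -1, -1, 0, 2]].
The roots have two lengths (squared-length ratio 2:1); the short ones are alpha_{1,2,3,4,5,7}. The associated Dynkin diagram is a chain of 7 nodes with a double edge at one end; the terminal node there is the unique long simple root (C_7), so the type is C_7 (the algebra sp(14)).

C_7 (sp(14))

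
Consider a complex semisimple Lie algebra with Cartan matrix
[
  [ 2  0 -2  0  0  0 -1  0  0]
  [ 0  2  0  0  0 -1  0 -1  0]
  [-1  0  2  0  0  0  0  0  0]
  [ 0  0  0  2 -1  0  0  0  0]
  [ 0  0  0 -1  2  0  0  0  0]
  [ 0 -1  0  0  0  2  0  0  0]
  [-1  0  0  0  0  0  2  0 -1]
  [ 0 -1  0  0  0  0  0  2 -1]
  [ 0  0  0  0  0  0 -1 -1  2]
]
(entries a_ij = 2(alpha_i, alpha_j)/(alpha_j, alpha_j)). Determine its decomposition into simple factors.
The diagram associated to this matrix has two connected components: the simple roots {alpha_4, alpha_5} form a chain of 2 nodes with single edges (A_2), and {alpha_1, alpha_2, alpha_3, alpha_6, alpha_7, alpha_8, alpha_9} form a chain of 7 nodes with a double edge at one end; the terminal node there is the unique short simple root (B_7). A semisimple Lie algebra decomposes uniquely as the direct sum of simple ideals, one per connected component of its Dynkin diagram, so g ≅ A_2 ⊕ B_7 (dimension 8 + 105 = 113).

type A_2 + type B_7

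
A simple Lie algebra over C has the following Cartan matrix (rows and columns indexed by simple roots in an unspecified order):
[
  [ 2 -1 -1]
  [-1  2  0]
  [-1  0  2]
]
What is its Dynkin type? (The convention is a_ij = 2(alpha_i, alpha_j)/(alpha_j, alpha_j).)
The matrix has rank 3 with 2's on the diagonal. Reading the off-diagonal entries as Dynkin edges (a single edge where a_ij = a_ji = -1; a double or triple edge where a_ij * a_ji = 2 or 3), the diagram is a chain of 3 nodes with single edges (A_3). One simple-root ordering that puts it in standard form is (alpha_3, alpha_1, alpha_2). So the algebra is type A_3, i.e. sl(4).

A_3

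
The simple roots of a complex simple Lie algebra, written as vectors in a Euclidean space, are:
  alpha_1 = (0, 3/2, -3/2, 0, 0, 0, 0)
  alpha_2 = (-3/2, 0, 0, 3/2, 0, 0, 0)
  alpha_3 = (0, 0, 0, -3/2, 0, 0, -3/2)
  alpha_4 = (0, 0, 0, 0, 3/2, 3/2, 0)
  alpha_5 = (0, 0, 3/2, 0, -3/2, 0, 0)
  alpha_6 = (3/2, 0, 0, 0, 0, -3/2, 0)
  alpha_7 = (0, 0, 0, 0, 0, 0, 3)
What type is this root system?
Compute the Cartan integers a_ij = 2(alpha_i, alpha_j)/(alpha_j, alpha_j); the resulting 7x7 Cartan matrix is
[[2, 0, 0, 0, -1, 0, 0], [0, 2, -1, 0, 0, -1, 0], [0, -1, 2, 0, 0, 0, -1], [0, 0, 0, 2, -1, -1, 0], [-1, 0, 0, -1, 2, 0, 0], [0, -1, 0, -1, 0, 2, 0], [0, 0, -2, 0, 0, 0, 2]].
The roots have two lengths (squared-length ratio 2:1); the short ones are alpha_{1,2,3,4,5,6}. The associated Dynkin diagram is a chain of 7 nodes with a double edge at one end; the terminal node there is the unique long simple root (C_7), so the type is C_7 (the algebra sp(14)).

C7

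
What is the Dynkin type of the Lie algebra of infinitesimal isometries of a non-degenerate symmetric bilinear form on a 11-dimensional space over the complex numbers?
B_5 (so(11))

This is so(11) with 11 odd, which has dimension 11(11-1)/2 = 55 and rank (11-1)/2 = 5. In the classification of classical Lie algebras, the orthogonal algebra so(2n+1) in an odd number of variables has type B_n; here n = 5, so the Dynkin diagram is a chain of 5 nodes with a double edge at one end; the terminal node there is the unique short simple root (B_5). Hence the type is B_5.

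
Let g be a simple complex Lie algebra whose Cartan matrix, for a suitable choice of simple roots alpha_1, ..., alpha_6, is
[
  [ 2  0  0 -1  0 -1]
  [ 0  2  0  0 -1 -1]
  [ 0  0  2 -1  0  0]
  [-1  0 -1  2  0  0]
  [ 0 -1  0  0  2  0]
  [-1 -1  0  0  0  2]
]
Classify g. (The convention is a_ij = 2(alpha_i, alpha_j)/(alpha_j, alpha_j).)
A6

The matrix has rank 6 with 2's on the diagonal. Reading the off-diagonal entries as Dynkin edges (a single edge where a_ij = a_ji = -1; a double or triple edge where a_ij * a_ji = 2 or 3), the diagram is a chain of 6 nodes with single edges (A_6). One simple-root ordering that puts it in standard form is (alpha_5, alpha_2, alpha_6, alpha_1, alpha_4, alpha_3). So the algebra is type A_6, i.e. sl(7).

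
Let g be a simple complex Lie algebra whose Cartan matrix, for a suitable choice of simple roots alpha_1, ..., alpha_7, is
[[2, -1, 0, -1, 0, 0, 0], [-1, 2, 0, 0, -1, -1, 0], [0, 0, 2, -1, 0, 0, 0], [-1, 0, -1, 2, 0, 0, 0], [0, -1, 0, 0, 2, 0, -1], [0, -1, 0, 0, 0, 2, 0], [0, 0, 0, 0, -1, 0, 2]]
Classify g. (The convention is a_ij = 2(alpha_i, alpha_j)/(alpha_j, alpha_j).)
type E_7

The matrix has rank 7 with 2's on the diagonal. Reading the off-diagonal entries as Dynkin edges (a single edge where a_ij = a_ji = -1; a double or triple edge where a_ij * a_ji = 2 or 3), the diagram is a chain of 6 nodes with one extra node attached to the third node from one end (E_7). One simple-root ordering that puts it in standard form is (alpha_7, alpha_6, alpha_5, alpha_2, alpha_1, alpha_4, alpha_3). So the algebra is type E_7.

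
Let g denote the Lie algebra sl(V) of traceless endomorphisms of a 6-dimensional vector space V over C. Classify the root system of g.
A_5 (sl(6))

This is sl(6), which has dimension 6^2 - 1 = 35 and rank 6 - 1 = 5 (a Cartan subalgebra is the diagonal traceless matrices). In the classification of classical Lie algebras, the special linear algebra sl(n+1) has type A_n; here n = 5, so the Dynkin diagram is a chain of 5 nodes with single edges (A_5). Hence the type is A_5.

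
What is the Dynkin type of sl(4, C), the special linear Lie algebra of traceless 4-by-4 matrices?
This is sl(4), which has dimension 4^2 - 1 = 15 and rank 4 - 1 = 3 (a Cartan subalgebra is the diagonal traceless matrices). In the classification of classical Lie algebras, the special linear algebra sl(n+1) has type A_n; here n = 3, so the Dynkin diagram is a chain of 3 nodes with single edges (A_3). Hence the type is A_3.

A_3 (sl(4))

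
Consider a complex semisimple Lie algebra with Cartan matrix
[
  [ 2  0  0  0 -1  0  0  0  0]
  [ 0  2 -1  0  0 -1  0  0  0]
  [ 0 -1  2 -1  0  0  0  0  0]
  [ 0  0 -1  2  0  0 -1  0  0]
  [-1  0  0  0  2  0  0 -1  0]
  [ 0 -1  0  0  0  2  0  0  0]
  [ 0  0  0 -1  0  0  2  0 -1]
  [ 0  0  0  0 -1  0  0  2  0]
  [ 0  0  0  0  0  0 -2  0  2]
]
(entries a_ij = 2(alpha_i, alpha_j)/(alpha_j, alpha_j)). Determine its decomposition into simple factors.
The diagram associated to this matrix has two connected components: the simple roots {alpha_1, alpha_5, alpha_8} form a chain of 3 nodes with single edges (A_3), and {alpha_2, alpha_3, alpha_4, alpha_6, alpha_7, alpha_9} form a chain of 6 nodes with a double edge at one end; the terminal node there is the unique long simple root (C_6). A semisimple Lie algebra decomposes uniquely as the direct sum of simple ideals, one per connected component of its Dynkin diagram, so g ≅ A_3 ⊕ C_6 (dimension 15 + 78 = 93).

A_3 ⊕ C_6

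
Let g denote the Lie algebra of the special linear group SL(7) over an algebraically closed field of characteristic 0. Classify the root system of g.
This is sl(7), which has dimension 7^2 - 1 = 48 and rank 7 - 1 = 6 (a Cartan subalgebra is the diagonal traceless matrices). In the classification of classical Lie algebras, the special linear algebra sl(n+1) has type A_n; here n = 6, so the Dynkin diagram is a chain of 6 nodes with single edges (A_6). Hence the type is A_6.

A_6 (sl(7))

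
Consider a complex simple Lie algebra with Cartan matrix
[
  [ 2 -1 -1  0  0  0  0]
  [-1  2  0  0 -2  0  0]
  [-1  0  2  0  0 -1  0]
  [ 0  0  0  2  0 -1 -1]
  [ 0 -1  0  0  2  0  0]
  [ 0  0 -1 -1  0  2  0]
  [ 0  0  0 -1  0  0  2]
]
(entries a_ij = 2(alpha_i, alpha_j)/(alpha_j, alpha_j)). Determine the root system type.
The matrix has rank 7 with 2's on the diagonal. Reading the off-diagonal entries as Dynkin edges (a single edge where a_ij = a_ji = -1; a double or triple edge where a_ij * a_ji = 2 or 3), the diagram is a chain of 7 nodes with a double edge at one end; the terminal node there is the unique short simple root (B_7). One simple-root ordering that puts it in standard form is (alpha_7, alpha_4, alpha_6, alpha_3, alpha_1, alpha_2, alpha_5). So the algebra is type B_7, i.e. so(15).

B_7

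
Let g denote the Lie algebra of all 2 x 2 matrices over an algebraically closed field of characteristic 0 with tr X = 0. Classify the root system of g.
A1

This is sl(2), which has dimension 2^2 - 1 = 3 and rank 2 - 1 = 1 (a Cartan subalgebra is the diagonal traceless matrices). In the classification of classical Lie algebras, the special linear algebra sl(n+1) has type A_n; here n = 1, so the Dynkin diagram is a chain of 1 nodes with single edges (A_1). Hence the type is A_1.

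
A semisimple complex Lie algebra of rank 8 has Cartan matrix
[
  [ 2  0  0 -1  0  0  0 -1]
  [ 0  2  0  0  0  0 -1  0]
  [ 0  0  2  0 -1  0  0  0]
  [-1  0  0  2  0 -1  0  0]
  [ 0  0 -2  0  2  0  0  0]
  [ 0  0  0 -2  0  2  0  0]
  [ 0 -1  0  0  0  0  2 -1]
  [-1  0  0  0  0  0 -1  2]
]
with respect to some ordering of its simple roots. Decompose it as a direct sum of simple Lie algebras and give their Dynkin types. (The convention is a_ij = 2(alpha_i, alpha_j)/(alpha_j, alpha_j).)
B_2 + C_6

The diagram associated to this matrix has two connected components: the simple roots {alpha_3, alpha_5} form a chain of 2 nodes with a double edge at one end; the terminal node there is the unique short simple root (B_2), and {alpha_1, alpha_2, alpha_4, alpha_6, alpha_7, alpha_8} form a chain of 6 nodes with a double edge at one end; the terminal node there is the unique long simple root (C_6). A semisimple Lie algebra decomposes uniquely as the direct sum of simple ideals, one per connected component of its Dynkin diagram, so g ≅ B_2 ⊕ C_6 (dimension 10 + 78 = 88).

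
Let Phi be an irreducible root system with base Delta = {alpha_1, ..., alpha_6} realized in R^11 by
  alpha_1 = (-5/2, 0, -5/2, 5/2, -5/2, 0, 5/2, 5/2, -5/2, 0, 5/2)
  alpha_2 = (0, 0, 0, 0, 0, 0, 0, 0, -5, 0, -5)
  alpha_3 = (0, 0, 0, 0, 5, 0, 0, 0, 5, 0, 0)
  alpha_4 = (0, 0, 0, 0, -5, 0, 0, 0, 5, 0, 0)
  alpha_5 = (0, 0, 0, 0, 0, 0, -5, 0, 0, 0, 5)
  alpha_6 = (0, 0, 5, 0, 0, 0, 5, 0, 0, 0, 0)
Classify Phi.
type E_6

Compute the Cartan integers a_ij = 2(alpha_i, alpha_j)/(alpha_j, alpha_j); the resulting 6x6 Cartan matrix is
[[2, 0, -1, 0, 0, 0], [0, 2, -1, -1, -1, 0], [-1, -1, 2, 0, 0, 0], [0, -1, 0, 2, 0, 0], [0, -1, 0, 0, 2, -1], [0, 0, 0, 0, -1, 2]].
All simple roots have the same length, so the diagram is simply laced. The associated Dynkin diagram is a chain of 5 nodes with one extra node attached to the third node from one end (E_6), so the type is E_6.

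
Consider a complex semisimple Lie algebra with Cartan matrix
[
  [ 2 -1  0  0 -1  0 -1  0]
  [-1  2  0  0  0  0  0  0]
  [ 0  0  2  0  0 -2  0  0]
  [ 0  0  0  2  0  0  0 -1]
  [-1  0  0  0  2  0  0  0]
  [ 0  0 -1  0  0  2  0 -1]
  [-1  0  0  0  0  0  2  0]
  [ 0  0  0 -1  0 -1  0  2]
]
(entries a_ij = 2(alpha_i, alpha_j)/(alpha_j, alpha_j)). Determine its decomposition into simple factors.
The diagram associated to this matrix has two connected components: the simple roots {alpha_3, alpha_4, alpha_6, alpha_8} form a chain of 4 nodes with a double edge at one end; the terminal node there is the unique long simple root (C_4), and {alpha_1, alpha_2, alpha_5, alpha_7} form a chain of 2 nodes with a fork of two nodes at one end (D_4). A semisimple Lie algebra decomposes uniquely as the direct sum of simple ideals, one per connected component of its Dynkin diagram, so g ≅ C_4 ⊕ D_4 (dimension 36 + 28 = 64).

type C_4 + type D_4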